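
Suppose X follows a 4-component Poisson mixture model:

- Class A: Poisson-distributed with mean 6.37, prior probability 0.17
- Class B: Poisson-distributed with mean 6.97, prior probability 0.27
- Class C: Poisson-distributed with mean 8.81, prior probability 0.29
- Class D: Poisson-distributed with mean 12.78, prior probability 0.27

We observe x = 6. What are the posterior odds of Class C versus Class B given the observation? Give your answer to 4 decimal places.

Since P(k|x) ∝ π_k f_k(x), the posterior odds are π_i f_i(x) / (π_j f_j(x)).
Evaluate each component's likelihood at the observed value:
  p_A = e^(−6.37)·6.37^6/6! = 0.158872
  p_B = e^(−6.97)·6.97^6/6! = 0.149634
  p_C = e^(−8.81)·8.81^6/6! = 0.0969145
  p_D = e^(−12.78)·12.78^6/6! = 0.0170439
0.0281052 / 0.0404013 ≈ 0.6957

0.6957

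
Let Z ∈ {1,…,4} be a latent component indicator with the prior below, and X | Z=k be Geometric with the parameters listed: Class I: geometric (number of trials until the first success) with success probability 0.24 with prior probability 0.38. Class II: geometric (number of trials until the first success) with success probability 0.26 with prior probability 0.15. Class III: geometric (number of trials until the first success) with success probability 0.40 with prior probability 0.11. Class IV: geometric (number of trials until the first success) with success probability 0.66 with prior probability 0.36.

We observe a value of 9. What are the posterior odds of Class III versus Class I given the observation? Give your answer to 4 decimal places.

The posterior odds equal the prior odds times the likelihood ratio: (P(Z=i)/P(Z=j))·(f_i(x)/f_j(x)).
Geometric probabilities:
  f_I = 0.0267128
  f_II = 0.0233791
  f_III = 0.00671846
  f_IV = 0.000117862
Posterior odds = (P(Z=III)·f_III) / (P(Z=I)·f_I) = (0.11·0.00671846) / (0.38·0.0267128) = 0.000739031 / 0.0101509 ≈ 0.0728

0.0728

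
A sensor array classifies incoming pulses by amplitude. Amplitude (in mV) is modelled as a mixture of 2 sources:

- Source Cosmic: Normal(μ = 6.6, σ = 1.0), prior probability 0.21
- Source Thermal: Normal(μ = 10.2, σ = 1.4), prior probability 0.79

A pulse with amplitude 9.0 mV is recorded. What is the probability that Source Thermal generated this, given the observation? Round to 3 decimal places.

Apply Bayes' rule: the posterior for each component is proportional to its prior times its likelihood at x.
Component likelihoods at x = 9.0 mV:
  L_Cosmic = (1/(1.0·√(2π)))·exp(−(9.0−6.6)²/(2·1.0²)) = 0.398942·exp(-2.88000) = 0.0223945
  L_Thermal = (1/(1.4·√(2π)))·exp(−(9.0−10.2)²/(2·1.4²)) = 0.284959·exp(-0.36735) = 0.197354
Prior × likelihood for each component:
  π_Cosmic·L_Cosmic = 0.21 × 0.0223945 = 0.00470285
  π_Thermal·L_Thermal = 0.79 × 0.197354 = 0.155909
Marginal: 0.00470285 + 0.155909 = 0.160612
P(Source Thermal | 9.0 mV) ≈ 0.971

0.971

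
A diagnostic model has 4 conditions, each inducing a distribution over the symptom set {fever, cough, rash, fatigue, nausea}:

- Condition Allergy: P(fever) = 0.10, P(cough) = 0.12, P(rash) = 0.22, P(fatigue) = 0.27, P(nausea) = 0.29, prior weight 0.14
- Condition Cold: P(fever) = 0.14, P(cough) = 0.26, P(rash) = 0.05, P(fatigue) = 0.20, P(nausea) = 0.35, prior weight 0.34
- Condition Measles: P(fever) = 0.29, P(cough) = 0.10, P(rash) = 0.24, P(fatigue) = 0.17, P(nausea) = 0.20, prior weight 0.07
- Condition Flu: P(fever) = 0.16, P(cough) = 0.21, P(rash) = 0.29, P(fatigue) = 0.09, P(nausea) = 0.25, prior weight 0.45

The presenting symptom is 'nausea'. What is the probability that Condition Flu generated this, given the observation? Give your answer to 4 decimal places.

0.3932

P(component k | x) = P(Z=k)·f_k(x) / marginal(x), where marginal(x) = Σ_j P(Z=j)·f_j(x).
Component likelihoods at x = 'nausea':
  L_Allergy = P(nausea | comp) = 0.29
  L_Cold = P(nausea | comp) = 0.35
  L_Measles = P(nausea | comp) = 0.20
  L_Flu = P(nausea | comp) = 0.25
Unnormalised posteriors:
  P(Z=Allergy)·L_Allergy = 0.14 × 0.29 = 0.0406
  P(Z=Cold)·L_Cold = 0.34 × 0.35 = 0.119
  P(Z=Measles)·L_Measles = 0.07 × 0.2 = 0.014
  P(Z=Flu)·L_Flu = 0.45 × 0.25 = 0.1125
Denominator: 0.0406 + 0.119 + 0.014 + 0.1125 = 0.2861
P(Condition Flu | data) = 0.1125 / 0.2861 ≈ 0.3932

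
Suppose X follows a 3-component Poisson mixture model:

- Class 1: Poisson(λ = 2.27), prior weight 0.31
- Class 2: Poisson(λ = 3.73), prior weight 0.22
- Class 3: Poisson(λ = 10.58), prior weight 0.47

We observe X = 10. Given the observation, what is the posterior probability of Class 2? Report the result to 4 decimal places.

Apply Bayes' rule: the posterior for each component is proportional to its prior times its likelihood at x.
Evaluate each component's likelihood at the observed value:
  f_1 = e^(−2.27)·2.27^10/10! = 0.00010343
  f_2 = e^(−3.73)·3.73^10/10! = 0.00344673
  f_3 = e^(−10.58)·10.58^10/10! = 0.1231
Multiply by the mixture weights:
  π_1·f_1 = 0.31 × 0.00010343 = 3.20633e-05
  π_2·f_2 = 0.22 × 0.00344673 = 0.00075828
  π_3·f_3 = 0.47 × 0.1231 = 0.057857
Marginal: 3.20633e-05 + 0.00075828 + 0.057857 = 0.0586473
So the posterior for Class 2 is 0.00075828 / 0.0586473 ≈ 0.0129.

0.0129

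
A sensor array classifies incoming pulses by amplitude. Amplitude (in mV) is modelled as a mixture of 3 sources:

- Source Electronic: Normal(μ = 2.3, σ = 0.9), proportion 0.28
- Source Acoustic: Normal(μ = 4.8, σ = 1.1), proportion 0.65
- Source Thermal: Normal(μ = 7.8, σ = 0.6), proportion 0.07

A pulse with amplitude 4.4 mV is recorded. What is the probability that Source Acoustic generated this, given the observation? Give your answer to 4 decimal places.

0.9643

Apply Bayes' rule: the posterior for each component is proportional to its prior times its likelihood at x.
Normal densities:
  p_Electronic = 0.0291354
  p_Acoustic = 0.339472
  p_Thermal = 7.07815e-08
Unnormalised posteriors:
  π_Electronic·p_Electronic = 0.28 × 0.0291354 = 0.00815792
  π_Acoustic·p_Acoustic = 0.65 × 0.339472 = 0.220657
  π_Thermal·p_Thermal = 0.07 × 7.07815e-08 = 4.9547e-09
Evidence: 0.00815792 + 0.220657 + 4.9547e-09 = 0.228815
P(Source Acoustic | the observation) ≈ 0.9643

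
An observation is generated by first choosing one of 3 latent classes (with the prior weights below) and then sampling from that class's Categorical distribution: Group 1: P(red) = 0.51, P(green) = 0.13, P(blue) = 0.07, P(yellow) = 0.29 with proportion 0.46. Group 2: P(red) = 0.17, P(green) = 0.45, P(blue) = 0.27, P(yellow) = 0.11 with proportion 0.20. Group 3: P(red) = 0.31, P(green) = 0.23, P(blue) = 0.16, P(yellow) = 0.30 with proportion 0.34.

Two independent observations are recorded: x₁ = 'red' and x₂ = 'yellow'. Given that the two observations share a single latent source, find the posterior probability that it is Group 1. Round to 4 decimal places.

0.6580

By Bayes' theorem, P(k | x) = π_k f_k(x) / Σ_j π_j f_j(x).
Since both observations come from the same component, the likelihood for component k is f_k(x₁)·f_k(x₂).
  L_1 = [0.51] × [0.29] = 0.1479
  L_2 = [0.17] × [0.11] = 0.0187
  L_3 = [0.31] × [0.3] = 0.093
Unnormalised posteriors:
  π_1·L_1 = 0.46 × 0.1479 = 0.068034
  π_2·L_2 = 0.20 × 0.0187 = 0.00374
  π_3·L_3 = 0.34 × 0.093 = 0.03162
Denominator: 0.068034 + 0.00374 + 0.03162 = 0.103394
So the posterior for Group 1 is 0.068034 / 0.103394 ≈ 0.6580.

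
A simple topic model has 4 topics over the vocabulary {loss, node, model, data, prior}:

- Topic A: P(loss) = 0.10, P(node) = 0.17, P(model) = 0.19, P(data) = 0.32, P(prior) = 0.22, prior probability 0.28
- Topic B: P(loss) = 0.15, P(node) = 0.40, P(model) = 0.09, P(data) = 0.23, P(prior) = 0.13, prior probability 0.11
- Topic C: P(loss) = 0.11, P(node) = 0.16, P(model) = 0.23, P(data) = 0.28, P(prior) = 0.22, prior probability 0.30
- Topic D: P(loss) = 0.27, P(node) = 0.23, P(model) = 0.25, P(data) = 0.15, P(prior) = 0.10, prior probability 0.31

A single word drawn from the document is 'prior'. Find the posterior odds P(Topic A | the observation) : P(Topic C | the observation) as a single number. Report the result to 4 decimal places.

0.9333

Posterior odds = (π_i f_i(x)) / (π_j f_j(x)); the normalising sum cancels.
Evaluate each component's likelihood at the observed value:
  p_A = 0.22
  p_B = 0.13
  p_C = 0.22
  p_D = 0.1
0.0616 / 0.066 ≈ 0.9333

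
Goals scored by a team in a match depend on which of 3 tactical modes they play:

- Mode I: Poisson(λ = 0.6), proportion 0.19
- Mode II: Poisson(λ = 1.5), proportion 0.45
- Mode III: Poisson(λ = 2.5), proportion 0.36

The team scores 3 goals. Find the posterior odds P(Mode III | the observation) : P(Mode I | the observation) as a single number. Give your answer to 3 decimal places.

20.500

Since P(k|x) ∝ P(Z=k) f_k(x), the posterior odds are P(Z=i) f_i(x) / (P(Z=j) f_j(x)).
Component likelihoods at x = 3 goals:
  p_I = 0.0197572
  p_II = 0.125511
  p_III = 0.213763
0.0769547 / 0.00375387 ≈ 20.500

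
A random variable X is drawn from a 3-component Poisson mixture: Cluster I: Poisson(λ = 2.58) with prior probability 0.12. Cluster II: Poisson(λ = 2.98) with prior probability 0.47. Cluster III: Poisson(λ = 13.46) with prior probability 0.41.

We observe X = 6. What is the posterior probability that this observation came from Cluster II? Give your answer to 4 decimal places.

0.7307

The responsibility of component k is P(Z=k) f_k(x) divided by Σ_j P(Z=j) f_j(x).
Poisson probabilities:
  L_I = e^(−2.58)·2.58^6/6! = 0.0310389
  L_II = e^(−2.98)·2.98^6/6! = 0.0494046
  L_III = e^(−13.46)·13.46^6/6! = 0.0117851
Prior × likelihood for each component:
  P(Z=I)·L_I = 0.12 × 0.0310389 = 0.00372467
  P(Z=II)·L_II = 0.47 × 0.0494046 = 0.0232202
  P(Z=III)·L_III = 0.41 × 0.0117851 = 0.0048319
Sum: 0.00372467 + 0.0232202 + 0.0048319 = 0.0317767
P(Cluster II | the observation) = 0.0232202 / 0.0317767 ≈ 0.7307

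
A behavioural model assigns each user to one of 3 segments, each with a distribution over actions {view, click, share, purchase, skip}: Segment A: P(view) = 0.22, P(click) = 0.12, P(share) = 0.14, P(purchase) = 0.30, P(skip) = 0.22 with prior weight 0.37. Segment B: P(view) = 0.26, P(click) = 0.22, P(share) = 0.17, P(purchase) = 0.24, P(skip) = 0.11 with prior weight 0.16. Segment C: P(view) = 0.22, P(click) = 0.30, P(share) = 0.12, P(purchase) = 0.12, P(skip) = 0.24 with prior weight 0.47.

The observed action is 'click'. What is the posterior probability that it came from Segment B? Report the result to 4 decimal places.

The responsibility of component k is π_k f_k(x) divided by Σ_j π_j f_j(x).
Evaluate each component's likelihood at the observed value:
  f_A = P(click | comp) = 0.12
  f_B = P(click | comp) = 0.22
  f_C = P(click | comp) = 0.30
Multiply by the mixture weights:
  π_A·f_A = 0.37 × 0.12 = 0.0444
  π_B·f_B = 0.16 × 0.22 = 0.0352
  π_C·f_C = 0.47 × 0.3 = 0.141
Sum: 0.0444 + 0.0352 + 0.141 = 0.2206
P(Segment B | 'click') ≈ 0.1596

0.1596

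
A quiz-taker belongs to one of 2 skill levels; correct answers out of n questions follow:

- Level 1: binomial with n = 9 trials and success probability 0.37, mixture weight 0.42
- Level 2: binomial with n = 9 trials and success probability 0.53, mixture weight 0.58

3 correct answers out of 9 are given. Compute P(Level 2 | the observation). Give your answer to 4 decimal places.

The responsibility of component k is π_k f_k(x) divided by Σ_j π_j f_j(x).
Evaluate each component's likelihood at the observed value:
  L_1 = 0.266028
  L_2 = 0.134801
Prior × likelihood for each component:
  π_1·L_1 = 0.42 × 0.266028 = 0.111732
  π_2·L_2 = 0.58 × 0.134801 = 0.0781847
Marginal: 0.111732 + 0.0781847 = 0.189917
Responsibility of Level 2: 0.0781847 / 0.189917 ≈ 0.4117

0.4117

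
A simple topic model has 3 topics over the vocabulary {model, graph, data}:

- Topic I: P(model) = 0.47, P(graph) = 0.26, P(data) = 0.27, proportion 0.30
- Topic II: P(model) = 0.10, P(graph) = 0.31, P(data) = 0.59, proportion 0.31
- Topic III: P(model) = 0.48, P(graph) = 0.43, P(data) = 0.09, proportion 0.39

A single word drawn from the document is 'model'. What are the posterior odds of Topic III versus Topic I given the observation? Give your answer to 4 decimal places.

1.3277

Posterior odds = (π_i f_i(x)) / (π_j f_j(x)); the normalising sum cancels.
Evaluate each component's likelihood at the observed value:
  f_I = 0.47
  f_II = 0.1
  f_III = 0.48
0.1872 / 0.141 ≈ 1.3277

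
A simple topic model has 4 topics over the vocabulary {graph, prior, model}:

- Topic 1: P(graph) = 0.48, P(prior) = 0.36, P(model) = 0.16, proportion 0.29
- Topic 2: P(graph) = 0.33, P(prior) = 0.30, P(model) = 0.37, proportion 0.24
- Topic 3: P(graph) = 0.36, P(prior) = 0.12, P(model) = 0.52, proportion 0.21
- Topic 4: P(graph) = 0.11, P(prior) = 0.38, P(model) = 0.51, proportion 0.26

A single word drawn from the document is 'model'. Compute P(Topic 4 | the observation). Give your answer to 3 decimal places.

The responsibility of component k is w_k f_k(x) divided by Σ_j w_j f_j(x).
Component likelihoods at x = 'model':
  f_1 = 0.16
  f_2 = 0.37
  f_3 = 0.52
  f_4 = 0.51
Weight by the priors:
  w_1·f_1 = 0.29 × 0.16 = 0.0464
  w_2·f_2 = 0.24 × 0.37 = 0.0888
  w_3·f_3 = 0.21 × 0.52 = 0.1092
  w_4·f_4 = 0.26 × 0.51 = 0.1326
Sum: 0.0464 + 0.0888 + 0.1092 + 0.1326 = 0.377
P(Topic 4 | x) ≈ 0.352

0.352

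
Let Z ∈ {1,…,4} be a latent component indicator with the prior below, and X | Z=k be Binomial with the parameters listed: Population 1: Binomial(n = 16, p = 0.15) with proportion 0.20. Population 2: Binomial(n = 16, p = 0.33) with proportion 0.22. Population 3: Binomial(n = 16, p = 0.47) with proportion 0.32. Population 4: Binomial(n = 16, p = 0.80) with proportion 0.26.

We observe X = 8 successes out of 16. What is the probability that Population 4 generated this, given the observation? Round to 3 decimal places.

Apply Bayes' rule: the posterior for each component is proportional to its prior times its likelihood at x.
Binomial probabilities:
  f_1 = C(16,8)·0.15^8·0.85^8 = 12870·2.56289e-07·0.272491 = 0.000898794
  f_2 = C(16,8)·0.33^8·0.67^8 = 12870·0.000140641·0.0406068 = 0.0735002
  f_3 = C(16,8)·0.47^8·0.53^8 = 12870·0.00238113·0.00622597 = 0.190796
  f_4 = C(16,8)·0.80^8·0.20^8 = 12870·0.167772·2.56e-06 = 0.00552762
Weight by the priors:
  π_1·f_1 = 0.20 × 0.000898794 = 0.000179759
  π_2·f_2 = 0.22 × 0.0735002 = 0.01617
  π_3·f_3 = 0.32 × 0.190796 = 0.0610546
  π_4·f_4 = 0.26 × 0.00552762 = 0.00143718
Sum: 0.000179759 + 0.01617 + 0.0610546 + 0.00143718 = 0.0788416
So the posterior for Population 4 is 0.00143718 / 0.0788416 ≈ 0.018.

0.018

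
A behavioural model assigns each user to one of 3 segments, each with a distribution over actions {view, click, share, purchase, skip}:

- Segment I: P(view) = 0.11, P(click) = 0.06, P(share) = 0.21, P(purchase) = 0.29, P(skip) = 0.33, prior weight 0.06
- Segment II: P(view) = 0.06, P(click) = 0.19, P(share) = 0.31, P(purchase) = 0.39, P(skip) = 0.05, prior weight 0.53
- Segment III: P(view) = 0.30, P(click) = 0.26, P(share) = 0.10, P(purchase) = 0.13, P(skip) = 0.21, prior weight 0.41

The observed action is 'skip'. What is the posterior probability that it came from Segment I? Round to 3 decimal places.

Apply Bayes' rule: the posterior for each component is proportional to its prior times its likelihood at x.
Categorical probabilities:
  L_I = 0.33
  L_II = 0.05
  L_III = 0.21
Weight by the priors:
  π_I·L_I = 0.06 × 0.33 = 0.0198
  π_II·L_II = 0.53 × 0.05 = 0.0265
  π_III·L_III = 0.41 × 0.21 = 0.0861
Marginal: 0.0198 + 0.0265 + 0.0861 = 0.1324
Responsibility of Segment I: 0.0198 / 0.1324 ≈ 0.150

0.150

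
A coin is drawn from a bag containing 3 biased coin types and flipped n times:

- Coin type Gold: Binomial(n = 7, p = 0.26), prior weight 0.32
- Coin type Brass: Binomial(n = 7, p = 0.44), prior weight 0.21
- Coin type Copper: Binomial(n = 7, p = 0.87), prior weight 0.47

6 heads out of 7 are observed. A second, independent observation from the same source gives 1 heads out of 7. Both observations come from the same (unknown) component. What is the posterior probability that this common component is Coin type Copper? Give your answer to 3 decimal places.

0.008

P(component k | x) = π_k·f_k(x) / marginal(x), where marginal(x) = Σ_j π_j·f_j(x).
Since both observations come from the same component, the likelihood for component k is f_k(x₁)·f_k(x₂).
  f_Gold = [C(7,6)·0.26^6·0.74^1 = 7·0.000308916·0.74 = 0.00160018] × [0.298856] = 0.000478224
  f_Brass = [C(7,6)·0.44^6·0.56^1 = 7·0.00725631·0.56 = 0.0284448] × [0.0949902] = 0.00270197
  f_Copper = [C(7,6)·0.87^6·0.13^1 = 7·0.433626·0.13 = 0.3946] × [2.93953e-05] = 1.15994e-05
Multiply by the mixture weights:
  π_Gold·f_Gold = 0.32 × 0.000478224 = 0.000153032
  π_Brass·f_Brass = 0.21 × 0.00270197 = 0.000567414
  π_Copper·f_Copper = 0.47 × 1.15994e-05 = 5.4517e-06
Normaliser: 0.000153032 + 0.000567414 + 5.4517e-06 = 0.000725898
P(Coin type Copper | data) ≈ 0.008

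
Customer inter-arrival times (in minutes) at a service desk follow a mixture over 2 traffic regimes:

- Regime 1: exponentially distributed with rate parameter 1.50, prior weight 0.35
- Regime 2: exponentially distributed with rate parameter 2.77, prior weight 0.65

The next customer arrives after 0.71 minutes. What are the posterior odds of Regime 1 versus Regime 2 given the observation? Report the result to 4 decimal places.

Only the two components matter; the odds are (π_i f_i(x)) / (π_j f_j(x)).
Exponential densities:
  L_1 = 0.517092
  L_2 = 0.387572
0.180982 / 0.251922 ≈ 0.7184

0.7184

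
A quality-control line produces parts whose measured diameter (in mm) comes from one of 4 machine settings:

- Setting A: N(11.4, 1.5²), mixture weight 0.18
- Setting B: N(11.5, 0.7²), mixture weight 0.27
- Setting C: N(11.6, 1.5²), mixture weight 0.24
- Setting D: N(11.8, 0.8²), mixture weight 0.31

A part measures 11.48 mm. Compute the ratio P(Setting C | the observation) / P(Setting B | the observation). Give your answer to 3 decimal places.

0.414

Since P(k|x) ∝ π_k f_k(x), the posterior odds are π_i f_i(x) / (π_j f_j(x)).
Normal densities:
  p_A = (1/(1.5·√(2π)))·exp(−(11.48−11.4)²/(2·1.5²)) = 0.265962·exp(-0.00142) = 0.265584
  p_B = (1/(0.7·√(2π)))·exp(−(11.48−11.5)²/(2·0.7²)) = 0.569918·exp(-0.00041) = 0.569685
  p_C = (1/(1.5·√(2π)))·exp(−(11.48−11.6)²/(2·1.5²)) = 0.265962·exp(-0.00320) = 0.265112
  p_D = (1/(0.8·√(2π)))·exp(−(11.48−11.8)²/(2·0.8²)) = 0.498678·exp(-0.08000) = 0.460338
Odds = (0.24/0.27) × (0.265112/0.569685) = 0.888889 × 0.465366 ≈ 0.414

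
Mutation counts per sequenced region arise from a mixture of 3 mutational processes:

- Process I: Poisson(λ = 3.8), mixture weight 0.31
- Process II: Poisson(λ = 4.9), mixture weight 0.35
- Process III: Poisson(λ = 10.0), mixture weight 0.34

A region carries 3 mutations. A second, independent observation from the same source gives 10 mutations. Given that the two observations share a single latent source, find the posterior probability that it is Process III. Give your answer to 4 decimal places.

0.2292

P(component k | x) = w_k·f_k(x) / marginal(x), where marginal(x) = Σ_j w_j·f_j(x).
Since both observations come from the same component, the likelihood for component k is f_k(x₁)·f_k(x₂).
  p_I = [e^(−3.8)·3.8^3/3! = 0.204588] × [0.00387038] = 0.000791834
  p_II = [e^(−4.9)·4.9^3/3! = 0.146014] × [0.016374] = 0.00239083
  p_III = [e^(−10.0)·10.0^3/3! = 0.00756665] × [0.12511] = 0.000946664
Prior × likelihood for each component:
  w_I·p_I = 0.31 × 0.000791834 = 0.000245469
  w_II·p_II = 0.35 × 0.00239083 = 0.000836791
  w_III·p_III = 0.34 × 0.000946664 = 0.000321866
Sum: 0.000245469 + 0.000836791 + 0.000321866 = 0.00140413
Responsibility of Process III: 0.000321866 / 0.00140413 ≈ 0.2292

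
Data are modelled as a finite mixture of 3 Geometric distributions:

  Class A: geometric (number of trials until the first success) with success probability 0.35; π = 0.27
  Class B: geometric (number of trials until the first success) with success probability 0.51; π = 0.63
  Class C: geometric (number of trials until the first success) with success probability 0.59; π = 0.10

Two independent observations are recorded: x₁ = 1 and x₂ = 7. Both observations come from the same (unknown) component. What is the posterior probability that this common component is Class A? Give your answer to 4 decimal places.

Apply Bayes' rule: the posterior for each component is proportional to its prior times its likelihood at x.
Since both observations come from the same component, the likelihood for component k is f_k(x₁)·f_k(x₂).
  p_A = [0.35·(1−0.35)^0 = 0.35·1 = 0.35] × [0.0263966] = 0.00923881
  p_B = [0.51·(1−0.51)^0 = 0.51·1 = 0.51] × [0.00705906] = 0.00360012
  p_C = [0.59·(1−0.59)^0 = 0.59·1 = 0.59] × [0.00280256] = 0.00165351
Multiply by the mixture weights:
  π_A·p_A = 0.27 × 0.00923881 = 0.00249448
  π_B·p_B = 0.63 × 0.00360012 = 0.00226807
  π_C·p_C = 0.10 × 0.00165351 = 0.000165351
Marginal: 0.00249448 + 0.00226807 + 0.000165351 = 0.00492791
P(Class A | x) = 0.00249448 / 0.00492791 ≈ 0.5062

0.5062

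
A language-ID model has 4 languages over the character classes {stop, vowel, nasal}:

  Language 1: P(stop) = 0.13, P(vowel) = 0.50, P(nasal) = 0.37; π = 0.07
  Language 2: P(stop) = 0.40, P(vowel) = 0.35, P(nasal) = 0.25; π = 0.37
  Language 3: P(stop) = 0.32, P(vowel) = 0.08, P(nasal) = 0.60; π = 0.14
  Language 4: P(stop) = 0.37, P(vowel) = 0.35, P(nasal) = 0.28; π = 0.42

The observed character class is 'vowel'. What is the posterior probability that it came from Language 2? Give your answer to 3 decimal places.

0.401

P(component k | x) = w_k·f_k(x) / marginal(x), where marginal(x) = Σ_j w_j·f_j(x).
Categorical probabilities:
  L_1 = P(vowel | comp) = 0.50
  L_2 = P(vowel | comp) = 0.35
  L_3 = P(vowel | comp) = 0.08
  L_4 = P(vowel | comp) = 0.35
Multiply by the mixture weights:
  w_1·L_1 = 0.07 × 0.5 = 0.035
  w_2·L_2 = 0.37 × 0.35 = 0.1295
  w_3·L_3 = 0.14 × 0.08 = 0.0112
  w_4·L_4 = 0.42 × 0.35 = 0.147
Denominator: 0.035 + 0.1295 + 0.0112 + 0.147 = 0.3227
Responsibility of Language 2: 0.1295 / 0.3227 ≈ 0.401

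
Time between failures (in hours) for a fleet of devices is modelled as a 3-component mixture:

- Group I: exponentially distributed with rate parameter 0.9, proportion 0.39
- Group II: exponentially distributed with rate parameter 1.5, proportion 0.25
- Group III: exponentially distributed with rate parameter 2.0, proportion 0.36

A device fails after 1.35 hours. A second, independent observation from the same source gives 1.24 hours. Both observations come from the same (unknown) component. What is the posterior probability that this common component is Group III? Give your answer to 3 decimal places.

By Bayes' theorem, P(k | x) = π_k f_k(x) / Σ_j π_j f_j(x).
Since both observations come from the same component, the likelihood for component k is f_k(x₁)·f_k(x₂).
  L_I = [0.267039] × [0.294829] = 0.0787308
  L_II = [0.197991] × [0.233509] = 0.0462326
  L_III = [0.134411] × [0.167486] = 0.022512
Multiply by the mixture weights:
  π_I·L_I = 0.39 × 0.0787308 = 0.030705
  π_II·L_II = 0.25 × 0.0462326 = 0.0115582
  π_III·L_III = 0.36 × 0.022512 = 0.00810433
Normaliser: 0.030705 + 0.0115582 + 0.00810433 = 0.0503675
P(Group III | x₁, x₂) = 0.00810433 / 0.0503675 ≈ 0.161

0.161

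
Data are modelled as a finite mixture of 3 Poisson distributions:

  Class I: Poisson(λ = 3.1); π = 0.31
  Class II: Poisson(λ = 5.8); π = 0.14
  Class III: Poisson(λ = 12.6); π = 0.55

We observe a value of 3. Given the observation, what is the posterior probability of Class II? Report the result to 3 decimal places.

0.165

P(component k | x) = w_k·f_k(x) / marginal(x), where marginal(x) = Σ_j w_j·f_j(x).
Poisson probabilities:
  L_I = e^(−3.1)·3.1^3/3! = 0.223677
  L_II = e^(−5.8)·5.8^3/3! = 0.098452
  L_III = e^(−12.6)·12.6^3/3! = 0.00112422
Weight by the priors:
  w_I·L_I = 0.31 × 0.223677 = 0.0693398
  w_II·L_II = 0.14 × 0.098452 = 0.0137833
  w_III·L_III = 0.55 × 0.00112422 = 0.000618319
Normaliser: 0.0693398 + 0.0137833 + 0.000618319 = 0.0837414
So the posterior for Class II is 0.0137833 / 0.0837414 ≈ 0.165.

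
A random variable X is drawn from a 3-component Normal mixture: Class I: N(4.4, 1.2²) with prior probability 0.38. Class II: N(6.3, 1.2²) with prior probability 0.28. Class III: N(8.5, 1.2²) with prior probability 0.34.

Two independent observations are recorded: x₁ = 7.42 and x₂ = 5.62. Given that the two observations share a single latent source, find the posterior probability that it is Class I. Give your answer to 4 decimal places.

P(component k | x) = π_k·f_k(x) / marginal(x), where marginal(x) = Σ_j π_j·f_j(x).
Since both observations come from the same component, the likelihood for component k is f_k(x₁)·f_k(x₂).
  p_I = [0.0140089] × [0.198282] = 0.0027777
  p_II = [0.215065] × [0.283139] = 0.0608934
  p_III = [0.221738] × [0.0186621] = 0.00413809
Multiply by the mixture weights:
  π_I·p_I = 0.38 × 0.0027777 = 0.00105553
  π_II·p_II = 0.28 × 0.0608934 = 0.0170501
  π_III·p_III = 0.34 × 0.00413809 = 0.00140695
Normaliser: 0.00105553 + 0.0170501 + 0.00140695 = 0.0195126
Responsibility of Class I: 0.00105553 / 0.0195126 ≈ 0.0541

0.0541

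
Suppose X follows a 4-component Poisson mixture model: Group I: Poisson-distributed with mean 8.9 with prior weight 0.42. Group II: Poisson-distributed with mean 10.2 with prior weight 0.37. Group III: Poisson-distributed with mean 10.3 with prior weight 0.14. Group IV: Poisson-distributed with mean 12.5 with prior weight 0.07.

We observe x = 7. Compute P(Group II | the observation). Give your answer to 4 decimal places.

0.3280

Posterior ∝ prior × likelihood, so P(k | x) ∝ π_k f_k(x); normalise over all components.
Evaluate each component's likelihood at the observed value:
  L_I = 0.119696
  L_II = 0.0847163
  L_III = 0.0820724
  L_IV = 0.0352581
Unnormalised posteriors:
  π_I·L_I = 0.42 × 0.119696 = 0.0502722
  π_II·L_II = 0.37 × 0.0847163 = 0.031345
  π_III·L_III = 0.14 × 0.0820724 = 0.0114901
  π_IV·L_IV = 0.07 × 0.0352581 = 0.00246806
Normaliser: 0.0502722 + 0.031345 + 0.0114901 + 0.00246806 = 0.0955754
P(Group II | 7) ≈ 0.3280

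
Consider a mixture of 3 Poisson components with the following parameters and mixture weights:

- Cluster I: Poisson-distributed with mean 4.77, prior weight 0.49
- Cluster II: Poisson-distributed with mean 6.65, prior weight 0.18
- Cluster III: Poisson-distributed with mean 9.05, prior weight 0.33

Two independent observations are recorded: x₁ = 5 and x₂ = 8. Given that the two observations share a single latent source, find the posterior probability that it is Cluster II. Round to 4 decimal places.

P(component k | x) = π_k·f_k(x) / marginal(x), where marginal(x) = Σ_j π_j·f_j(x).
Since both observations come from the same component, the likelihood for component k is f_k(x₁)·f_k(x₂).
  f_I = [0.174512] × [0.0563692] = 0.00983712
  f_II = [0.140239] × [0.122742] = 0.0172133
  f_III = [0.0593877] × [0.13101] = 0.00778036
Weight by the priors:
  π_I·f_I = 0.49 × 0.00983712 = 0.00482019
  π_II·f_II = 0.18 × 0.0172133 = 0.00309839
  π_III·f_III = 0.33 × 0.00778036 = 0.00256752
Evidence: 0.00482019 + 0.00309839 + 0.00256752 = 0.0104861
P(Cluster II | x) = 0.00309839 / 0.0104861 ≈ 0.2955

0.2955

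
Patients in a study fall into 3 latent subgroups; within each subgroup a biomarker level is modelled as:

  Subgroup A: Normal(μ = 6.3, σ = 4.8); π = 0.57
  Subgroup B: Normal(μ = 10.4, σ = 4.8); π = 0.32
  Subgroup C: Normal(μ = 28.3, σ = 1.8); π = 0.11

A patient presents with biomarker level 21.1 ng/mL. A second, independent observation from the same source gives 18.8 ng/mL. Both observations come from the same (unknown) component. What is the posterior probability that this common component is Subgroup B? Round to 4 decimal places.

0.9721

P(component k | x) = π_k·f_k(x) / marginal(x), where marginal(x) = Σ_j π_j·f_j(x).
Since both observations come from the same component, the likelihood for component k is f_k(x₁)·f_k(x₂).
  L_A = [0.000716576] × [0.00279927] = 2.00589e-06
  L_B = [0.00692826] × [0.0179744] = 0.000124532
  L_C = [7.43501e-05] × [1.98159e-07] = 1.47332e-11
Weight by the priors:
  π_A·L_A = 0.57 × 2.00589e-06 = 1.14336e-06
  π_B·L_B = 0.32 × 0.000124532 = 3.98501e-05
  π_C·L_C = 0.11 × 1.47332e-11 = 1.62065e-12
Denominator: 1.14336e-06 + 3.98501e-05 + 1.62065e-12 = 4.09935e-05
So the posterior for Subgroup B is 3.98501e-05 / 4.09935e-05 ≈ 0.9721.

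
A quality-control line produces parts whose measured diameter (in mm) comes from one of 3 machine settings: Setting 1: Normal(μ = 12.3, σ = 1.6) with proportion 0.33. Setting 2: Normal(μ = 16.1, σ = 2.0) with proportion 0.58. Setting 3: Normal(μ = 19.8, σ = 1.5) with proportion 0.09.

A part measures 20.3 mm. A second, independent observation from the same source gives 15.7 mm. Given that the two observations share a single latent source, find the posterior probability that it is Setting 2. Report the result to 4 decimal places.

0.9455

The responsibility of component k is w_k f_k(x) divided by Σ_j w_j f_j(x).
Since both observations come from the same component, the likelihood for component k is f_k(x₁)·f_k(x₂).
  L_1 = [9.292e-07] × [0.0260756] = 2.42295e-08
  L_2 = [0.0219918] × [0.195521] = 0.00429987
  L_3 = [0.251589] × [0.00634582] = 0.00159654
Prior × likelihood for each component:
  w_1·L_1 = 0.33 × 2.42295e-08 = 7.99572e-09
  w_2·L_2 = 0.58 × 0.00429987 = 0.00249392
  w_3·L_3 = 0.09 × 0.00159654 = 0.000143688
Denominator: 7.99572e-09 + 0.00249392 + 0.000143688 = 0.00263762
P(Setting 2 | data) ≈ 0.9455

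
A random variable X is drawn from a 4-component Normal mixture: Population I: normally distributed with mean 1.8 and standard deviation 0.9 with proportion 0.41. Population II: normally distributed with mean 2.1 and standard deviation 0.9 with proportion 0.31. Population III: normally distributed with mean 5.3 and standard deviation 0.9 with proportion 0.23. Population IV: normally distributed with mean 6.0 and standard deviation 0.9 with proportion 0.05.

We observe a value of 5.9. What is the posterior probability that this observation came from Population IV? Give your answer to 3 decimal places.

P(component k | x) = π_k·f_k(x) / marginal(x), where marginal(x) = Σ_j π_j·f_j(x).
Evaluate each component's likelihood at the observed value:
  f_I = 1.38099e-05
  f_II = 5.96415e-05
  f_III = 0.354942
  f_IV = 0.440541
Weight by the priors:
  π_I·f_I = 0.41 × 1.38099e-05 = 5.66208e-06
  π_II·f_II = 0.31 × 5.96415e-05 = 1.84889e-05
  π_III·f_III = 0.23 × 0.354942 = 0.0816367
  π_IV·f_IV = 0.05 × 0.440541 = 0.0220271
Sum: 5.66208e-06 + 1.84889e-05 + 0.0816367 + 0.0220271 = 0.103688
P(Population IV | x) ≈ 0.212

0.212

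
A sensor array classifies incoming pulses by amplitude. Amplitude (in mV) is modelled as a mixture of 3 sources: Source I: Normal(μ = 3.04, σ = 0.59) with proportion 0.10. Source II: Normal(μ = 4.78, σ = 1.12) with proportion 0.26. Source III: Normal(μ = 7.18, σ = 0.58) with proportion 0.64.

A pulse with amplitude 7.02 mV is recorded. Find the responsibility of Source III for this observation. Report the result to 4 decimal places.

The responsibility of component k is π_k f_k(x) divided by Σ_j π_j f_j(x).
Evaluate each component's likelihood at the observed value:
  L_I = (1/(0.59·√(2π)))·exp(−(7.02−3.04)²/(2·0.59²)) = 0.676173·exp(-22.75266) = 8.88596e-11
  L_II = (1/(1.12·√(2π)))·exp(−(7.02−4.78)²/(2·1.12²)) = 0.356198·exp(-2.00000) = 0.0482062
  L_III = (1/(0.58·√(2π)))·exp(−(7.02−7.18)²/(2·0.58²)) = 0.687832·exp(-0.03805) = 0.662151
Weight by the priors:
  π_I·L_I = 0.10 × 8.88596e-11 = 8.88596e-12
  π_II·L_II = 0.26 × 0.0482062 = 0.0125336
  π_III·L_III = 0.64 × 0.662151 = 0.423777
Marginal: 8.88596e-12 + 0.0125336 + 0.423777 = 0.43631
So the posterior for Source III is 0.423777 / 0.43631 ≈ 0.9713.

0.9713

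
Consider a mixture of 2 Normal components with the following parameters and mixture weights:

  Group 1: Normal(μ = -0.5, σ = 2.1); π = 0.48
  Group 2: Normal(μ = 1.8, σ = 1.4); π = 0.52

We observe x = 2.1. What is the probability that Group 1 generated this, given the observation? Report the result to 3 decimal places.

0.226

Apply Bayes' rule: the posterior for each component is proportional to its prior times its likelihood at x.
Normal densities:
  L_1 = 0.0882735
  L_2 = 0.278491
Prior × likelihood for each component:
  π_1·L_1 = 0.48 × 0.0882735 = 0.0423713
  π_2·L_2 = 0.52 × 0.278491 = 0.144815
Denominator: 0.0423713 + 0.144815 = 0.187187
Responsibility of Group 1: 0.0423713 / 0.187187 ≈ 0.226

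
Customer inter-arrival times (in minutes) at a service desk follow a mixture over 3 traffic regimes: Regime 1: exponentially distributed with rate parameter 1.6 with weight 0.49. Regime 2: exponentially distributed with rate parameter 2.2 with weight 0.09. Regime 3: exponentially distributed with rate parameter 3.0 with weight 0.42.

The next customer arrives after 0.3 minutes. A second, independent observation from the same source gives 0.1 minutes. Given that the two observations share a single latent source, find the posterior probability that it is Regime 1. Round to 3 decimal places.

0.334

The responsibility of component k is π_k f_k(x) divided by Σ_j π_j f_j(x).
Since both observations come from the same component, the likelihood for component k is f_k(x₁)·f_k(x₂).
  L_1 = [0.990053] × [1.36343] = 1.34987
  L_2 = [1.13707] × [1.76554] = 2.00755
  L_3 = [1.21971] × [2.22245] = 2.71075
Prior × likelihood for each component:
  π_1·L_1 = 0.49 × 1.34987 = 0.661436
  π_2·L_2 = 0.09 × 2.00755 = 0.180679
  π_3·L_3 = 0.42 × 2.71075 = 1.13851
Marginal: 0.661436 + 0.180679 + 1.13851 = 1.98063
P(Regime 1 | x₁, x₂) ≈ 0.334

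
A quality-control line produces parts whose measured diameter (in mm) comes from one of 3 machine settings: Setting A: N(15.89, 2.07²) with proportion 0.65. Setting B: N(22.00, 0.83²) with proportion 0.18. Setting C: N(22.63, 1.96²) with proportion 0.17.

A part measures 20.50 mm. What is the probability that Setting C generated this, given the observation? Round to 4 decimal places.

Posterior ∝ prior × likelihood, so P(k | x) ∝ w_k f_k(x); normalise over all components.
Component likelihoods at x = 20.50 mm:
  p_A = 0.0161414
  p_B = 0.0938885
  p_C = 0.112773
Prior × likelihood for each component:
  w_A·p_A = 0.65 × 0.0161414 = 0.0104919
  w_B·p_B = 0.18 × 0.0938885 = 0.0168999
  w_C·p_C = 0.17 × 0.112773 = 0.0191714
Denominator: 0.0104919 + 0.0168999 + 0.0191714 = 0.0465632
So the posterior for Setting C is 0.0191714 / 0.0465632 ≈ 0.4117.

0.4117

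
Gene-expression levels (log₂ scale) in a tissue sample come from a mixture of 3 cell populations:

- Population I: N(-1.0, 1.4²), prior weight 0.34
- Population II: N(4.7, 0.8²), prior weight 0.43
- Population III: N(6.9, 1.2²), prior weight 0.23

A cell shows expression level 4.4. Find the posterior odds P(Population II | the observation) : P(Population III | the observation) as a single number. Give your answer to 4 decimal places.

The posterior odds equal the prior odds times the likelihood ratio: (w_i/w_j)·(f_i(x)/f_j(x)).
Normal densities:
  f_I = (1/(1.4·√(2π)))·exp(−(4.4−-1.0)²/(2·1.4²)) = 0.284959·exp(-7.43878) = 0.000167557
  f_II = (1/(0.8·√(2π)))·exp(−(4.4−4.7)²/(2·0.8²)) = 0.498678·exp(-0.07031) = 0.464819
  f_III = (1/(1.2·√(2π)))·exp(−(4.4−6.9)²/(2·1.2²)) = 0.332452·exp(-2.17014) = 0.0379533
Odds = (0.43/0.23) × (0.464819/0.0379533) = 1.86957 × 12.2471 ≈ 22.8968

22.8968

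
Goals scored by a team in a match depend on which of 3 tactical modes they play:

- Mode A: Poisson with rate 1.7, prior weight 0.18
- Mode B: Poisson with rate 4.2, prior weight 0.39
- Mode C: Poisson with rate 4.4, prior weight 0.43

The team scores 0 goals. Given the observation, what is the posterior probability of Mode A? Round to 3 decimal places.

0.747

Posterior ∝ prior × likelihood, so P(k | x) ∝ w_k f_k(x); normalise over all components.
Component likelihoods at x = 0 goals:
  p_A = e^(−1.7)·1.7^0/0! = 0.182684
  p_B = e^(−4.2)·4.2^0/0! = 0.0149956
  p_C = e^(−4.4)·4.4^0/0! = 0.0122773
Multiply by the mixture weights:
  w_A·p_A = 0.18 × 0.182684 = 0.032883
  w_B·p_B = 0.39 × 0.0149956 = 0.00584827
  w_C·p_C = 0.43 × 0.0122773 = 0.00527926
Denominator: 0.032883 + 0.00584827 + 0.00527926 = 0.0440106
Responsibility of Mode A: 0.032883 / 0.0440106 ≈ 0.747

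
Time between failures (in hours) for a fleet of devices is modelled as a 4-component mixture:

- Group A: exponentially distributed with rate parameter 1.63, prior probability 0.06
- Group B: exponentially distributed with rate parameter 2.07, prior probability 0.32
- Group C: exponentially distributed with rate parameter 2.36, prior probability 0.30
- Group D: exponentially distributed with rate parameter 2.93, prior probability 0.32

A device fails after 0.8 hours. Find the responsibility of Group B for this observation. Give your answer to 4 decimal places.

The responsibility of component k is w_k f_k(x) divided by Σ_j w_j f_j(x).
Exponential densities:
  p_A = 1.63·e^(−1.63·0.8) = 1.63·e^(−1.3040) = 0.442453
  p_B = 2.07·e^(−2.07·0.8) = 2.07·e^(−1.6560) = 0.395165
  p_C = 2.36·e^(−2.36·0.8) = 2.36·e^(−1.8880) = 0.357243
  p_D = 2.93·e^(−2.93·0.8) = 2.93·e^(−2.3440) = 0.281113
Unnormalised posteriors:
  w_A·p_A = 0.06 × 0.442453 = 0.0265472
  w_B·p_B = 0.32 × 0.395165 = 0.126453
  w_C·p_C = 0.30 × 0.357243 = 0.107173
  w_D·p_D = 0.32 × 0.281113 = 0.0899562
Denominator: 0.0265472 + 0.126453 + 0.107173 + 0.0899562 = 0.350129
Responsibility of Group B: 0.126453 / 0.350129 ≈ 0.3612

0.3612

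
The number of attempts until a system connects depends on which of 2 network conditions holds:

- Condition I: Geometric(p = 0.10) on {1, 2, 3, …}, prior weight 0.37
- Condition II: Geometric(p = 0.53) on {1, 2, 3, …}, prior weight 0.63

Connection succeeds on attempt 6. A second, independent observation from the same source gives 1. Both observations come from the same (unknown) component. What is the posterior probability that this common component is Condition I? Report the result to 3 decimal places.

The responsibility of component k is P(Z=k) f_k(x) divided by Σ_j P(Z=j) f_j(x).
Since both observations come from the same component, the likelihood for component k is f_k(x₁)·f_k(x₂).
  f_I = [0.059049] × [0.1] = 0.0059049
  f_II = [0.0121553] × [0.53] = 0.0064423
Unnormalised posteriors:
  P(Z=I)·f_I = 0.37 × 0.0059049 = 0.00218481
  P(Z=II)·f_II = 0.63 × 0.0064423 = 0.00405865
Denominator: 0.00218481 + 0.00405865 = 0.00624346
P(Condition I | data) = 0.00218481 / 0.00624346 ≈ 0.350

0.350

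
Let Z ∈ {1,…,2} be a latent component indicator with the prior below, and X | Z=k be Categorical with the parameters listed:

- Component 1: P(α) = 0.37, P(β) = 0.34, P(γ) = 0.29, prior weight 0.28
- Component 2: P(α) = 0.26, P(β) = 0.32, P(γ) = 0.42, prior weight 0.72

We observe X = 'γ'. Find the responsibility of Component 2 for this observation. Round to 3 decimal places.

0.788

The responsibility of component k is P(Z=k) f_k(x) divided by Σ_j P(Z=j) f_j(x).
Categorical probabilities:
  L_1 = P(γ | comp) = 0.29
  L_2 = P(γ | comp) = 0.42
Unnormalised posteriors:
  P(Z=1)·L_1 = 0.28 × 0.29 = 0.0812
  P(Z=2)·L_2 = 0.72 × 0.42 = 0.3024
Denominator: 0.0812 + 0.3024 = 0.3836
P(Component 2 | 'γ') ≈ 0.788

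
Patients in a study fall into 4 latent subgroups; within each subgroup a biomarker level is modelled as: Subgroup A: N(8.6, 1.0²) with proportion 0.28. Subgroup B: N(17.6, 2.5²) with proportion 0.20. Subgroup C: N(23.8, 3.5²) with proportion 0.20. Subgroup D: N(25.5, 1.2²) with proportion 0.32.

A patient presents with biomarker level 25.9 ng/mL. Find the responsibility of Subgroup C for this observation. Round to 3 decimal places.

Apply Bayes' rule: the posterior for each component is proportional to its prior times its likelihood at x.
Evaluate each component's likelihood at the observed value:
  f_A = (1/(1.0·√(2π)))·exp(−(25.9−8.6)²/(2·1.0²)) = 0.398942·exp(-149.64500) = 4.08237e-66
  f_B = (1/(2.5·√(2π)))·exp(−(25.9−17.6)²/(2·2.5²)) = 0.159577·exp(-5.51120) = 0.000644891
  f_C = (1/(3.5·√(2π)))·exp(−(25.9−23.8)²/(2·3.5²)) = 0.113984·exp(-0.18000) = 0.095207
  f_D = (1/(1.2·√(2π)))·exp(−(25.9−25.5)²/(2·1.2²)) = 0.332452·exp(-0.05556) = 0.314486
Multiply by the mixture weights:
  P(Z=A)·f_A = 0.28 × 4.08237e-66 = 1.14306e-66
  P(Z=B)·f_B = 0.20 × 0.000644891 = 0.000128978
  P(Z=C)·f_C = 0.20 × 0.095207 = 0.0190414
  P(Z=D)·f_D = 0.32 × 0.314486 = 0.100636
Sum: 1.14306e-66 + 0.000128978 + 0.0190414 + 0.100636 = 0.119806
P(Subgroup C | the observation) ≈ 0.159

0.159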